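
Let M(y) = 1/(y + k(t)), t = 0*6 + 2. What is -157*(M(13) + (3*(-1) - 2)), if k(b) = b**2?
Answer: 13188/17 ≈ 775.76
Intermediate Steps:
t = 2 (t = 0 + 2 = 2)
M(y) = 1/(4 + y) (M(y) = 1/(y + 2**2) = 1/(y + 4) = 1/(4 + y))
-157*(M(13) + (3*(-1) - 2)) = -157*(1/(4 + 13) + (3*(-1) - 2)) = -157*(1/17 + (-3 - 2)) = -157*(1/17 - 5) = -157*(-84/17) = 13188/17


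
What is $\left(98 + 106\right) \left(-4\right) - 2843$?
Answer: $-3659$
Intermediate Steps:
$\left(98 + 106\right) \left(-4\right) - 2843 = 204 \left(-4\right) - 2843 = -816 - 2843 = -3659$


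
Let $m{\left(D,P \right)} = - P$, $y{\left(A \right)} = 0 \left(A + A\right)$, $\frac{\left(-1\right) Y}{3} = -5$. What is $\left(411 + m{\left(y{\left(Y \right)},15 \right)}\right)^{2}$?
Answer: $156816$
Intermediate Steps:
$Y = 15$ ($Y = \left(-3\right) \left(-5\right) = 15$)
$y{\left(A \right)} = 0$ ($y{\left(A \right)} = 0 \cdot 2 A = 0$)
$\left(411 + m{\left(y{\left(Y \right)},15 \right)}\right)^{2} = \left(411 - 15\right)^{2} = 396^{2} = 156816$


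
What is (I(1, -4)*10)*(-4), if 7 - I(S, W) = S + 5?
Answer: -40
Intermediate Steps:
I(S, W) = 2 - S (I(S, W) = 7 - (S + 5) = 7 - (5 + S) = 7 + (-5 - S) = 2 - S)
(I(1, -4)*10)*(-4) = ((2 - 1*1)*10)*(-4) = ((2 - 1)*10)*(-4) = (1*10)*(-4) = 10*(-4) = -40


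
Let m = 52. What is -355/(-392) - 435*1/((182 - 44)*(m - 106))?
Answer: 234665/243432 ≈ 0.96399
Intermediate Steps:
-355/(-392) - 435*1/((182 - 44)*(m - 106)) = -355/(-392) - 435*1/((52 - 106)*(182 - 44)) = -355*(-1/392) - 435/(138*(-54)) = 355/392 - 435/(-7452) = 355/392 - 435*(-1/7452) = 355/392 + 145/2484 = 234665/243432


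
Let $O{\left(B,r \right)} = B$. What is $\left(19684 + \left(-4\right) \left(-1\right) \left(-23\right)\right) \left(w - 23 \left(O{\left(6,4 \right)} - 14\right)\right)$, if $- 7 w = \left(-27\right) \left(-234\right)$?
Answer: $- \frac{98547760}{7} \approx -1.4078 \cdot 10^{7}$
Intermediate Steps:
$w = - \frac{6318}{7}$ ($w = - \frac{\left(-27\right) \left(-234\right)}{7} = \left(- \frac{1}{7}\right) 6318 = - \frac{6318}{7} \approx -902.57$)
$\left(19684 + \left(-4\right) \left(-1\right) \left(-23\right)\right) \left(w - 23 \left(O{\left(6,4 \right)} - 14\right)\right) = \left(19684 + \left(-4\right) \left(-1\right) \left(-23\right)\right) \left(- \frac{6318}{7} - 23 \left(6 - 14\right)\right) = \left(19684 + 4 \left(-23\right)\right) \left(- \frac{6318}{7} - -184\right) = \left(19684 - 92\right) \left(- \frac{6318}{7} + 184\right) = 19592 \left(- \frac{5030}{7}\right) = - \frac{98547760}{7}$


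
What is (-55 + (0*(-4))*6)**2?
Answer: 3025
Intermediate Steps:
(-55 + (0*(-4))*6)**2 = (-55 + 0*6)**2 = (-55 + 0)**2 = (-55)**2 = 3025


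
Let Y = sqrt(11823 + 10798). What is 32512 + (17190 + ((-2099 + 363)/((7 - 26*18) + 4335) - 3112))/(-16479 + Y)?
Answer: 8549828979220829/262981473170 - 13634109*sqrt(22621)/262981473170 ≈ 32511.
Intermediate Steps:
Y = sqrt(22621) ≈ 150.40
32512 + (17190 + ((-2099 + 363)/((7 - 26*18) + 4335) - 3112))/(-16479 + Y) = 32512 + (17190 + ((-2099 + 363)/((7 - 26*18) + 4335) - 3112))/(-16479 + sqrt(22621)) = 32512 + (17190 + (-1736/((7 - 468) + 4335) - 3112))/(-16479 + sqrt(22621)) = 32512 + (17190 + (-1736/(-461 + 4335) - 3112))/(-16479 + sqrt(22621)) = 32512 + (17190 + (-1736/3874 - 3112))/(-16479 + sqrt(22621)) = 32512 + (17190 + (-1736*1/3874 - 3112))/(-16479 + sqrt(22621)) = 32512 + (17190 + (-868/1937 - 3112))/(-16479 + sqrt(22621)) = 32512 + (17190 - 6028812/1937)/(-16479 + sqrt(22621)) = 32512 + 27268218/(1937*(-16479 + sqrt(22621)))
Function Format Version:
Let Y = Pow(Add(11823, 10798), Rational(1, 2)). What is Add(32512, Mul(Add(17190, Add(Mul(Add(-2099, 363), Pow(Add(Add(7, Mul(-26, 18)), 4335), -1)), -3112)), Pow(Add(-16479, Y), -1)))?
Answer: Add(Rational(8549828979220829, 262981473170), Mul(Rational(-13634109, 262981473170), Pow(22621, Rational(1, 2)))) ≈ 32511.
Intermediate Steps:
Y = Pow(22621, Rational(1, 2)) ≈ 150.40
Add(32512, Mul(Add(17190, Add(Mul(Add(-2099, 363), Pow(Add(Add(7, Mul(-26, 18)), 4335), -1)), -3112)), Pow(Add(-16479, Y), -1))) = Add(32512, Mul(Add(17190, Add(Mul(Add(-2099, 363), Pow(Add(Add(7, Mul(-26, 18)), 4335), -1)), -3112)), Pow(Add(-16479, Pow(22621, Rational(1, 2))), -1))) = Add(32512, Mul(Add(17190, Add(Mul(-1736, Pow(Add(Add(7, -468), 4335), -1)), -3112)), Pow(Add(-16479, Pow(22621, Rational(1, 2))), -1))) = Add(32512, Mul(Add(17190, Add(Mul(-1736, Pow(Add(-461, 4335), -1)), -3112)), Pow(Add(-16479, Pow(22621, Rational(1, 2))), -1))) = Add(32512, Mul(Add(17190, Add(Mul(-1736, Pow(3874, -1)), -3112)), Pow(Add(-16479, Pow(22621, Rational(1, 2))), -1))) = Add(32512, Mul(Add(17190, Add(Mul(-1736, Rational(1, 3874)), -3112)), Pow(Add(-16479, Pow(22621, Rational(1, 2))), -1))) = Add(32512, Mul(Add(17190, Add(Rational(-868, 1937), -3112)), Pow(Add(-16479, Pow(22621, Rational(1, 2))), -1))) = Add(32512, Mul(Add(17190, Rational(-6028812, 1937)), Pow(Add(-16479, Pow(22621, Rational(1, 2))), -1))) = Add(32512, Mul(Rational(27268218, 1937), Pow(Add(-16479, Pow(22621, Rational(1, 2))), -1)))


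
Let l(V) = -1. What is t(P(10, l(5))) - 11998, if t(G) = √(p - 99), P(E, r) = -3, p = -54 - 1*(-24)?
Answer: -11998 + I*√129 ≈ -11998.0 + 11.358*I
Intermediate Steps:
p = -30 (p = -54 + 24 = -30)
t(G) = I*√129 (t(G) = √(-30 - 99) = √(-129) = I*√129)
t(P(10, l(5))) - 11998 = I*√129 - 11998 = -11998 + I*√129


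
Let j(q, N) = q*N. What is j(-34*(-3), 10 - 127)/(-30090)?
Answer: 117/295 ≈ 0.39661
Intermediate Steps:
j(q, N) = N*q
j(-34*(-3), 10 - 127)/(-30090) = ((10 - 127)*(-34*(-3)))/(-30090) = -117*102*(-1/30090) = -11934*(-1/30090) = 117/295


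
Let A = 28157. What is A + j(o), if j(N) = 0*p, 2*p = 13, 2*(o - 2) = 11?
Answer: 28157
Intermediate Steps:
o = 15/2 (o = 2 + (1/2)*11 = 2 + 11/2 = 15/2 ≈ 7.5000)
p = 13/2 (p = (1/2)*13 = 13/2 ≈ 6.5000)
j(N) = 0 (j(N) = 0*(13/2) = 0)
A + j(o) = 28157 + 0 = 28157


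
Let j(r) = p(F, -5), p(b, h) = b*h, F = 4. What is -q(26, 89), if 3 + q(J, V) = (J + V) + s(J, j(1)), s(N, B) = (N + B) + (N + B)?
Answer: -124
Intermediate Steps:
j(r) = -20 (j(r) = 4*(-5) = -20)
s(N, B) = 2*B + 2*N (s(N, B) = (B + N) + (B + N) = 2*B + 2*N)
q(J, V) = -43 + V + 3*J (q(J, V) = -3 + ((J + V) + (2*(-20) + 2*J)) = -3 + ((J + V) + (-40 + 2*J)) = -3 + (-40 + V + 3*J) = -43 + V + 3*J)
-q(26, 89) = -(-43 + 89 + 3*26) = -(-43 + 89 + 78) = -1*124 = -124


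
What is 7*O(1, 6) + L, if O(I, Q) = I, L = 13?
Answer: 20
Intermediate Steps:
7*O(1, 6) + L = 7*1 + 13 = 7 + 13 = 20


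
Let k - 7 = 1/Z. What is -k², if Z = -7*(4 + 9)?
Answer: -404496/8281 ≈ -48.846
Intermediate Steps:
Z = -91 (Z = -7*13 = -91)
k = 636/91 (k = 7 + 1/(-91) = 7 - 1/91 = 636/91 ≈ 6.9890)
-k² = -(636/91)² = -1*404496/8281 = -404496/8281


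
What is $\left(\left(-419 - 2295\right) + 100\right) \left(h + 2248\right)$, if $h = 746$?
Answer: $-7826316$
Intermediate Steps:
$\left(\left(-419 - 2295\right) + 100\right) \left(h + 2248\right) = \left(\left(-419 - 2295\right) + 100\right) \left(746 + 2248\right) = \left(\left(-419 - 2295\right) + 100\right) 2994 = \left(-2714 + 100\right) 2994 = \left(-2614\right) 2994 = -7826316$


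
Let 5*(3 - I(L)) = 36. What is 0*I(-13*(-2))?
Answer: 0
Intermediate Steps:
I(L) = -21/5 (I(L) = 3 - ⅕*36 = 3 - 36/5 = -21/5)
0*I(-13*(-2)) = 0*(-21/5) = 0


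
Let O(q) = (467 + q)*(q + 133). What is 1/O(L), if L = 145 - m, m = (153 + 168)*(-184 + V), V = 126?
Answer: 1/363370080 ≈ 2.7520e-9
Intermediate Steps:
m = -18618 (m = (153 + 168)*(-184 + 126) = 321*(-58) = -18618)
L = 18763 (L = 145 - 1*(-18618) = 145 + 18618 = 18763)
O(q) = (133 + q)*(467 + q) (O(q) = (467 + q)*(133 + q) = (133 + q)*(467 + q))
1/O(L) = 1/(62111 + 18763**2 + 600*18763) = 1/(62111 + 352050169 + 11257800) = 1/363370080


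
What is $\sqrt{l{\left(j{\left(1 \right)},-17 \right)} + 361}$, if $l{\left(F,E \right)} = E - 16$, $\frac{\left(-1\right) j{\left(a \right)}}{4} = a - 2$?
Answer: $2 \sqrt{82} \approx 18.111$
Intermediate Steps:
$j{\left(a \right)} = 8 - 4 a$ ($j{\left(a \right)} = - 4 \left(a - 2\right) = - 4 \left(-2 + a\right) = 8 - 4 a$)
$l{\left(F,E \right)} = -16 + E$ ($l{\left(F,E \right)} = E - 16 = -16 + E$)
$\sqrt{l{\left(j{\left(1 \right)},-17 \right)} + 361} = \sqrt{\left(-16 - 17\right) + 361} = \sqrt{-33 + 361} = \sqrt{328} = 2 \sqrt{82}$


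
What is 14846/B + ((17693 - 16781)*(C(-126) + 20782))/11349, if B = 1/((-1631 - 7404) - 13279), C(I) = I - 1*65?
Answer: -1253201935588/3783 ≈ -3.3127e+8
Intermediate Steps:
C(I) = -65 + I (C(I) = I - 65 = -65 + I)
B = -1/22314 (B = 1/(-9035 - 13279) = 1/(-22314) = -1/22314 ≈ -4.4815e-5)
14846/B + ((17693 - 16781)*(C(-126) + 20782))/11349 = 14846/(-1/22314) + ((17693 - 16781)*((-65 - 126) + 20782))/11349 = 14846*(-22314) + (912*(-191 + 20782))*(1/11349) = -331273644 + (912*20591)*(1/11349) = -331273644 + 18778992*(1/11349) = -331273644 + 6259664/3783 = -1253201935588/3783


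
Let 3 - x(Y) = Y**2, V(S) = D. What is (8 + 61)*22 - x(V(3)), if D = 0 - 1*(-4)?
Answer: 1531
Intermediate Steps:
D = 4 (D = 0 + 4 = 4)
V(S) = 4
x(Y) = 3 - Y**2
(8 + 61)*22 - x(V(3)) = (8 + 61)*22 - (3 - 1*4**2) = 69*22 - (3 - 1*16) = 1518 - (3 - 16) = 1518 - 1*(-13) = 1518 + 13 = 1531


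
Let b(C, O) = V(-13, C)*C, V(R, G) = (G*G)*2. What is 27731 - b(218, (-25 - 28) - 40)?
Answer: -20692733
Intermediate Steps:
V(R, G) = 2*G² (V(R, G) = G²*2 = 2*G²)
b(C, O) = 2*C³ (b(C, O) = (2*C²)*C = 2*C³)
27731 - b(218, (-25 - 28) - 40) = 27731 - 2*218³ = 27731 - 2*10360232 = 27731 - 1*20720464 = 27731 - 20720464 = -20692733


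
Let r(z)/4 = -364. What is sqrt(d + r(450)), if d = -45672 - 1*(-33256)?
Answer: 68*I*sqrt(3) ≈ 117.78*I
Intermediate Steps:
r(z) = -1456 (r(z) = 4*(-364) = -1456)
d = -12416 (d = -45672 + 33256 = -12416)
sqrt(d + r(450)) = sqrt(-12416 - 1456) = sqrt(-13872) = 68*I*sqrt(3)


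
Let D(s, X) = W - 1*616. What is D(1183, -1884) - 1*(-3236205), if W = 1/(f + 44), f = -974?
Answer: 3009097769/930 ≈ 3.2356e+6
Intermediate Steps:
W = -1/930 (W = 1/(-974 + 44) = 1/(-930) = -1/930 ≈ -0.0010753)
D(s, X) = -572881/930 (D(s, X) = -1/930 - 1*616 = -1/930 - 616 = -572881/930)
D(1183, -1884) - 1*(-3236205) = -572881/930 - 1*(-3236205) = -572881/930 + 3236205 = 3009097769/930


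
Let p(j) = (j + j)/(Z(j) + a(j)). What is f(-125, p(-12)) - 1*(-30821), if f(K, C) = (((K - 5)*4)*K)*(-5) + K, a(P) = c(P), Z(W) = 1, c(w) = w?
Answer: -294304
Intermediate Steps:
a(P) = P
p(j) = 2*j/(1 + j) (p(j) = (j + j)/(1 + j) = (2*j)/(1 + j) = 2*j/(1 + j))
f(K, C) = K - 5*K*(-20 + 4*K) (f(K, C) = (((-5 + K)*4)*K)*(-5) + K = ((-20 + 4*K)*K)*(-5) + K = (K*(-20 + 4*K))*(-5) + K = -5*K*(-20 + 4*K) + K = K - 5*K*(-20 + 4*K))
f(-125, p(-12)) - 1*(-30821) = -125*(101 - 20*(-125)) - 1*(-30821) = -125*(101 + 2500) + 30821 = -125*2601 + 30821 = -325125 + 30821 = -294304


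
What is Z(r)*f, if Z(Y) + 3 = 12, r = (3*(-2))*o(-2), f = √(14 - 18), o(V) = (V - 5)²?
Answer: 18*I ≈ 18.0*I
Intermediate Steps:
o(V) = (-5 + V)²
f = 2*I (f = √(-4) = 2*I ≈ 2.0*I)
r = -294 (r = (3*(-2))*(-5 - 2)² = -6*(-7)² = -6*49 = -294)
Z(Y) = 9 (Z(Y) = -3 + 12 = 9)
Z(r)*f = 9*(2*I) = 18*I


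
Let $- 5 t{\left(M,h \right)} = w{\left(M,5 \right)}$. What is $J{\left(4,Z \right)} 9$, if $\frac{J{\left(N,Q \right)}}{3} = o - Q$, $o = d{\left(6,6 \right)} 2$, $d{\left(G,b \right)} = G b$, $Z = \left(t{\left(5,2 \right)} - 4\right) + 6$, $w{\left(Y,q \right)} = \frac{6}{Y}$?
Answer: $\frac{47412}{25} \approx 1896.5$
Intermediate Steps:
$t{\left(M,h \right)} = - \frac{6}{5 M}$ ($t{\left(M,h \right)} = - \frac{6 \frac{1}{M}}{5} = - \frac{6}{5 M}$)
$Z = \frac{44}{25}$ ($Z = \left(- \frac{6}{5 \cdot 5} - 4\right) + 6 = \left(\left(- \frac{6}{5}\right) \frac{1}{5} - 4\right) + 6 = \left(- \frac{6}{25} - 4\right) + 6 = - \frac{106}{25} + 6 = \frac{44}{25} \approx 1.76$)
$o = 72$ ($o = 6 \cdot 6 \cdot 2 = 36 \cdot 2 = 72$)
$J{\left(N,Q \right)} = 216 - 3 Q$ ($J{\left(N,Q \right)} = 3 \left(72 - Q\right) = 216 - 3 Q$)
$J{\left(4,Z \right)} 9 = \left(216 - \frac{132}{25}\right) 9 = \frac{5268}{25} \cdot 9 = \frac{47412}{25}$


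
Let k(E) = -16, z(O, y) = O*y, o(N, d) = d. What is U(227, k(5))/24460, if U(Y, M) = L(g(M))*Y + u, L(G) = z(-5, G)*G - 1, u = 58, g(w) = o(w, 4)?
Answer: -18329/24460 ≈ -0.74935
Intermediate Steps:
g(w) = 4
L(G) = -1 - 5*G² (L(G) = (-5*G)*G - 1 = -5*G² - 1 = -1 - 5*G²)
U(Y, M) = 58 - 81*Y (U(Y, M) = (-1 - 5*4²)*Y + 58 = (-1 - 5*16)*Y + 58 = (-1 - 80)*Y + 58 = -81*Y + 58 = 58 - 81*Y)
U(227, k(5))/24460 = (58 - 81*227)/24460 = (58 - 18387)*(1/24460) = -18329*1/24460 = -18329/24460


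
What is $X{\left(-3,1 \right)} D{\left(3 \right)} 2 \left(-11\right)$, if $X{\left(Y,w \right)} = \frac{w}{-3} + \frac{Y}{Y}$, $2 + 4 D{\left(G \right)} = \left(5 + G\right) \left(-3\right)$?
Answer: $\frac{286}{3} \approx 95.333$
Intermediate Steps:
$D{\left(G \right)} = - \frac{17}{4} - \frac{3 G}{4}$ ($D{\left(G \right)} = - \frac{1}{2} + \frac{\left(5 + G\right) \left(-3\right)}{4} = - \frac{1}{2} + \frac{-15 - 3 G}{4} = - \frac{1}{2} - \left(\frac{15}{4} + \frac{3 G}{4}\right) = - \frac{17}{4} - \frac{3 G}{4}$)
$X{\left(Y,w \right)} = 1 - \frac{w}{3}$ ($X{\left(Y,w \right)} = w \left(- \frac{1}{3}\right) + 1 = - \frac{w}{3} + 1 = 1 - \frac{w}{3}$)
$X{\left(-3,1 \right)} D{\left(3 \right)} 2 \left(-11\right) = \left(1 - \frac{1}{3}\right) \left(- \frac{17}{4} - \frac{9}{4}\right) 2 \left(-11\right) = \left(1 - \frac{1}{3}\right) \left(- \frac{17}{4} - \frac{9}{4}\right) \left(-22\right) = \frac{2}{3} \left(- \frac{13}{2}\right) \left(-22\right) = \left(- \frac{13}{3}\right) \left(-22\right) = \frac{286}{3}$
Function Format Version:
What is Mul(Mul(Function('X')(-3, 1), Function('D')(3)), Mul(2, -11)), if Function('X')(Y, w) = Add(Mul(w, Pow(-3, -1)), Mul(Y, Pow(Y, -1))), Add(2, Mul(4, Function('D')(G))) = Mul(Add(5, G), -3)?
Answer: Rational(286, 3) ≈ 95.333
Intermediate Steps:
Function('D')(G) = Add(Rational(-17, 4), Mul(Rational(-3, 4), G)) (Function('D')(G) = Add(Rational(-1, 2), Mul(Rational(1, 4), Mul(Add(5, G), -3))) = Add(Rational(-1, 2), Mul(Rational(1, 4), Add(-15, Mul(-3, G)))) = Add(Rational(-1, 2), Add(Rational(-15, 4), Mul(Rational(-3, 4), G))) = Add(Rational(-17, 4), Mul(Rational(-3, 4), G)))
Function('X')(Y, w) = Add(1, Mul(Rational(-1, 3), w)) (Function('X')(Y, w) = Add(Mul(w, Rational(-1, 3)), 1) = Add(Mul(Rational(-1, 3), w), 1) = Add(1, Mul(Rational(-1, 3), w)))
Mul(Mul(Function('X')(-3, 1), Function('D')(3)), Mul(2, -11)) = Mul(Mul(Add(1, Mul(Rational(-1, 3), 1)), Add(Rational(-17, 4), Mul(Rational(-3, 4), 3))), Mul(2, -11)) = Mul(Mul(Add(1, Rational(-1, 3)), Add(Rational(-17, 4), Rational(-9, 4))), -22) = Mul(Mul(Rational(2, 3), Rational(-13, 2)), -22) = Mul(Rational(-13, 3), -22) = Rational(286, 3)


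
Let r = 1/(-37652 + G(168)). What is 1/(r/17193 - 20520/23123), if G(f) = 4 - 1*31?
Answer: -788390912199/699640251977 ≈ -1.1269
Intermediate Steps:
G(f) = -27 (G(f) = 4 - 31 = -27)
r = -1/37679 (r = 1/(-37652 - 27) = 1/(-37679) = -1/37679 ≈ -2.6540e-5)
1/(r/17193 - 20520/23123) = 1/(-1/37679/17193 - 20520/23123) = 1/(-1/37679*1/17193 - 20520*1/23123) = 1/(-1/647815047 - 1080/1217) = 1/(-699640251977/788390912199) = -788390912199/699640251977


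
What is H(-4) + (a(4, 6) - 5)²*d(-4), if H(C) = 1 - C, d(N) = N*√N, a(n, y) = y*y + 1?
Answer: 5 - 8192*I ≈ 5.0 - 8192.0*I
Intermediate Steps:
a(n, y) = 1 + y² (a(n, y) = y² + 1 = 1 + y²)
d(N) = N^(3/2)
H(-4) + (a(4, 6) - 5)²*d(-4) = (1 - 1*(-4)) + ((1 + 6²) - 5)²*(-4)^(3/2) = (1 + 4) + ((1 + 36) - 5)²*(-8*I) = 5 + (37 - 5)²*(-8*I) = 5 + 32²*(-8*I) = 5 + 1024*(-8*I) = 5 - 8192*I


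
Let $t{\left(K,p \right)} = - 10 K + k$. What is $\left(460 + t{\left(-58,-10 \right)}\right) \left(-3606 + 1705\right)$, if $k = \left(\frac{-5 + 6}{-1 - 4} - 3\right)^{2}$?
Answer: $- \frac{49912656}{25} \approx -1.9965 \cdot 10^{6}$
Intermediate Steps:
$k = \frac{256}{25}$ ($k = \left(1 \frac{1}{-5} - 3\right)^{2} = \left(1 \left(- \frac{1}{5}\right) - 3\right)^{2} = \left(- \frac{1}{5} - 3\right)^{2} = \left(- \frac{16}{5}\right)^{2} = \frac{256}{25} \approx 10.24$)
$t{\left(K,p \right)} = \frac{256}{25} - 10 K$ ($t{\left(K,p \right)} = - 10 K + \frac{256}{25} = \frac{256}{25} - 10 K$)
$\left(460 + t{\left(-58,-10 \right)}\right) \left(-3606 + 1705\right) = \left(460 + \left(\frac{256}{25} - -580\right)\right) \left(-3606 + 1705\right) = \left(460 + \left(\frac{256}{25} + 580\right)\right) \left(-1901\right) = \left(460 + \frac{14756}{25}\right) \left(-1901\right) = \frac{26256}{25} \left(-1901\right) = - \frac{49912656}{25}$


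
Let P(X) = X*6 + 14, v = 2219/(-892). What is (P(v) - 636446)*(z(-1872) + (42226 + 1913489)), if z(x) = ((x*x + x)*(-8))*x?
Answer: -14889794620715400483/446 ≈ -3.3385e+16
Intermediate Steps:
z(x) = x*(-8*x - 8*x**2) (z(x) = ((x**2 + x)*(-8))*x = ((x + x**2)*(-8))*x = (-8*x - 8*x**2)*x = x*(-8*x - 8*x**2))
v = -2219/892 (v = 2219*(-1/892) = -2219/892 ≈ -2.4877)
P(X) = 14 + 6*X (P(X) = 6*X + 14 = 14 + 6*X)
(P(v) - 636446)*(z(-1872) + (42226 + 1913489)) = ((14 + 6*(-2219/892)) - 636446)*(8*(-1872)**2*(-1 - 1*(-1872)) + (42226 + 1913489)) = ((14 - 6657/446) - 636446)*(8*3504384*(-1 + 1872) + 1955715) = (-413/446 - 636446)*(8*3504384*1871 + 1955715) = -283855329*(52453619712 + 1955715)/446 = -283855329/446*52455575427 = -14889794620715400483/446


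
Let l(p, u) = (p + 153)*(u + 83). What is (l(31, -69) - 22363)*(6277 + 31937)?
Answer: -756140418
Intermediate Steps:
l(p, u) = (83 + u)*(153 + p) (l(p, u) = (153 + p)*(83 + u) = (83 + u)*(153 + p))
(l(31, -69) - 22363)*(6277 + 31937) = ((12699 + 83*31 + 153*(-69) + 31*(-69)) - 22363)*(6277 + 31937) = ((12699 + 2573 - 10557 - 2139) - 22363)*38214 = (2576 - 22363)*38214 = -19787*38214 = -756140418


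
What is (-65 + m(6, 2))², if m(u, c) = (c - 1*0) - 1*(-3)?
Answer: 3600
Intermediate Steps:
m(u, c) = 3 + c (m(u, c) = (c + 0) + 3 = c + 3 = 3 + c)
(-65 + m(6, 2))² = (-65 + (3 + 2))² = (-65 + 5)² = (-60)² = 3600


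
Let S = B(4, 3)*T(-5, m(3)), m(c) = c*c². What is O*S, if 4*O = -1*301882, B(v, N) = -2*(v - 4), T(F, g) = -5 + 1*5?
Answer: 0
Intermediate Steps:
m(c) = c³
T(F, g) = 0 (T(F, g) = -5 + 5 = 0)
B(v, N) = 8 - 2*v (B(v, N) = -2*(-4 + v) = 8 - 2*v)
O = -150941/2 (O = (-1*301882)/4 = (¼)*(-301882) = -150941/2 ≈ -75471.)
S = 0 (S = (8 - 2*4)*0 = (8 - 8)*0 = 0*0 = 0)
O*S = -150941/2*0 = 0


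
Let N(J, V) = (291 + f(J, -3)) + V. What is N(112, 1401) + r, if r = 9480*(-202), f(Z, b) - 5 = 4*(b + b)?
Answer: -1913287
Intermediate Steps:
f(Z, b) = 5 + 8*b (f(Z, b) = 5 + 4*(b + b) = 5 + 4*(2*b) = 5 + 8*b)
N(J, V) = 272 + V (N(J, V) = (291 + (5 + 8*(-3))) + V = (291 + (5 - 24)) + V = (291 - 19) + V = 272 + V)
r = -1914960
N(112, 1401) + r = (272 + 1401) - 1914960 = 1673 - 1914960 = -1913287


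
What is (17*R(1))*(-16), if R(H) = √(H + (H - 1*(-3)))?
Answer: -272*√5 ≈ -608.21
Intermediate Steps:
R(H) = √(3 + 2*H) (R(H) = √(H + (H + 3)) = √(H + (3 + H)) = √(3 + 2*H))
(17*R(1))*(-16) = (17*√(3 + 2*1))*(-16) = (17*√(3 + 2))*(-16) = (17*√5)*(-16) = -272*√5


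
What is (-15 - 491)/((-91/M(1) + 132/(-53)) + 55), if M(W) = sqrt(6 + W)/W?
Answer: -37317247/2211021 - 9238801*sqrt(7)/2211021 ≈ -27.933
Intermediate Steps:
M(W) = sqrt(6 + W)/W
(-15 - 491)/((-91/M(1) + 132/(-53)) + 55) = (-15 - 491)/((-91/sqrt(6 + 1) + 132/(-53)) + 55) = -506/((-91*sqrt(7)/7 + 132*(-1/53)) + 55) = -506/((-91*sqrt(7)/7 - 132/53) + 55) = -506/((-13*sqrt(7) - 132/53) + 55) = -506/((-132/53 - 13*sqrt(7)) + 55) = -506/(2783/53 - 13*sqrt(7))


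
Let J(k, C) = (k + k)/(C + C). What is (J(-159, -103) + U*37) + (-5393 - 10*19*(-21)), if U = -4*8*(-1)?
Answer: -22398/103 ≈ -217.46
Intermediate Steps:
U = 32 (U = -32*(-1) = 32)
J(k, C) = k/C (J(k, C) = (2*k)/((2*C)) = (2*k)*(1/(2*C)) = k/C)
(J(-159, -103) + U*37) + (-5393 - 10*19*(-21)) = (-159/(-103) + 32*37) + (-5393 - 10*19*(-21)) = (-159*(-1/103) + 1184) + (-5393 - 190*(-21)) = (159/103 + 1184) + (-5393 - 1*(-3990)) = 122111/103 + (-5393 + 3990) = 122111/103 - 1403 = -22398/103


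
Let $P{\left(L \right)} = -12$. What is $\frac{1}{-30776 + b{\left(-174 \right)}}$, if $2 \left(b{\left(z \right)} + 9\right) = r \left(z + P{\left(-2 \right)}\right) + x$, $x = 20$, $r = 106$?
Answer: $- \frac{1}{40633} \approx -2.4611 \cdot 10^{-5}$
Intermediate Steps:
$b{\left(z \right)} = -635 + 53 z$ ($b{\left(z \right)} = -9 + \frac{106 \left(z - 12\right) + 20}{2} = -9 + \frac{106 \left(-12 + z\right) + 20}{2} = -9 + \frac{\left(-1272 + 106 z\right) + 20}{2} = -9 + \frac{-1252 + 106 z}{2} = -9 + \left(-626 + 53 z\right) = -635 + 53 z$)
$\frac{1}{-30776 + b{\left(-174 \right)}} = \frac{1}{-30776 + \left(-635 + 53 \left(-174\right)\right)} = \frac{1}{-30776 - 9857} = \frac{1}{-40633} = - \frac{1}{40633}$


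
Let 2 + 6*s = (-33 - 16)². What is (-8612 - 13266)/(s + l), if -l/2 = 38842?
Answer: 131268/463705 ≈ 0.28309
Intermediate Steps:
s = 2399/6 (s = -⅓ + (-33 - 16)²/6 = -⅓ + (⅙)*(-49)² = -⅓ + (⅙)*2401 = -⅓ + 2401/6 = 2399/6 ≈ 399.83)
l = -77684 (l = -2*38842 = -77684)
(-8612 - 13266)/(s + l) = (-8612 - 13266)/(2399/6 - 77684) = -21878/(-463705/6) = -21878*(-6/463705) = 131268/463705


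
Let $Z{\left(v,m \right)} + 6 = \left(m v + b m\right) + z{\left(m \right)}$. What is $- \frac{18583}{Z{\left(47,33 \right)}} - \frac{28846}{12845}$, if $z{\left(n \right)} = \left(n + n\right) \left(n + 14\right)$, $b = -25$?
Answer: $- \frac{49849721}{7013370} \approx -7.1078$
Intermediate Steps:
$z{\left(n \right)} = 2 n \left(14 + n\right)$
$Z{\left(v,m \right)} = -6 - 25 m + m v + 2 m \left(14 + m\right)$ ($Z{\left(v,m \right)} = -6 + \left(\left(m v - 25 m\right) + 2 m \left(14 + m\right)\right) = -6 + \left(\left(- 25 m + m v\right) + 2 m \left(14 + m\right)\right) = -6 + \left(- 25 m + m v + 2 m \left(14 + m\right)\right) = -6 - 25 m + m v + 2 m \left(14 + m\right)$)
$- \frac{18583}{Z{\left(47,33 \right)}} - \frac{28846}{12845} = - \frac{18583}{-6 + 2 \cdot 33^{2} + 3 \cdot 33 + 33 \cdot 47} - \frac{28846}{12845} = - \frac{18583}{-6 + 2 \cdot 1089 + 99 + 1551} - \frac{28846}{12845} = - \frac{18583}{-6 + 2178 + 99 + 1551} - \frac{28846}{12845} = - \frac{18583}{3822} - \frac{28846}{12845} = - \frac{49849721}{7013370}$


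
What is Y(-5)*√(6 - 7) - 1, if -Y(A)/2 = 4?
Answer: -1 - 8*I ≈ -1.0 - 8.0*I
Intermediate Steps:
Y(A) = -8 (Y(A) = -2*4 = -8)
Y(-5)*√(6 - 7) - 1 = -8*√(6 - 7) - 1 = -8*I - 1 = -1 - 8*I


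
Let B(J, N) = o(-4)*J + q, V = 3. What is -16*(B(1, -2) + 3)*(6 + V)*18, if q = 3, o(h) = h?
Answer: -5184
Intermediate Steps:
B(J, N) = 3 - 4*J (B(J, N) = -4*J + 3 = 3 - 4*J)
-16*(B(1, -2) + 3)*(6 + V)*18 = -16*((3 - 4*1) + 3)*(6 + 3)*18 = -16*((3 - 4) + 3)*9*18 = -16*(-1 + 3)*9*18 = -32*9*18 = -16*18*18 = -288*18 = -5184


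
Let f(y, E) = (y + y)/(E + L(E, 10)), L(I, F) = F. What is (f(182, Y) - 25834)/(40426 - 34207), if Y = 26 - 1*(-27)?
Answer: -232454/55971 ≈ -4.1531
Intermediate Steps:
Y = 53 (Y = 26 + 27 = 53)
f(y, E) = 2*y/(10 + E) (f(y, E) = (y + y)/(E + 10) = (2*y)/(10 + E) = 2*y/(10 + E))
(f(182, Y) - 25834)/(40426 - 34207) = (2*182/(10 + 53) - 25834)/(40426 - 34207) = (2*182/63 - 25834)/6219 = (2*182*(1/63) - 25834)*(1/6219) = (52/9 - 25834)*(1/6219) = -232454/9*1/6219 = -232454/55971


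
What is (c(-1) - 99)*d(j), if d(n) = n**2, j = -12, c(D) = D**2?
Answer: -14112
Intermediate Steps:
(c(-1) - 99)*d(j) = ((-1)**2 - 99)*(-12)**2 = (1 - 99)*144 = -98*144 = -14112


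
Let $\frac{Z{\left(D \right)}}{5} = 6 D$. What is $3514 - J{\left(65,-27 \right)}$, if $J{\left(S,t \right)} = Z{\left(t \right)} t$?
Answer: $-18356$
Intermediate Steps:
$Z{\left(D \right)} = 30 D$ ($Z{\left(D \right)} = 5 \cdot 6 D = 30 D$)
$J{\left(S,t \right)} = 30 t^{2}$ ($J{\left(S,t \right)} = 30 t t = 30 t^{2}$)
$3514 - J{\left(65,-27 \right)} = 3514 - 30 \left(-27\right)^{2} = 3514 - 30 \cdot 729 = 3514 - 21870 = -18356$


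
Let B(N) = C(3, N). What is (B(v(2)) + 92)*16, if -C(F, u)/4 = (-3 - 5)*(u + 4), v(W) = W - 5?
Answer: 1984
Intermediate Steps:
v(W) = -5 + W
C(F, u) = 128 + 32*u (C(F, u) = -4*(-3 - 5)*(u + 4) = -(-32)*(4 + u) = -4*(-32 - 8*u) = 128 + 32*u)
B(N) = 128 + 32*N
(B(v(2)) + 92)*16 = ((128 + 32*(-5 + 2)) + 92)*16 = ((128 + 32*(-3)) + 92)*16 = ((128 - 96) + 92)*16 = (32 + 92)*16 = 124*16 = 1984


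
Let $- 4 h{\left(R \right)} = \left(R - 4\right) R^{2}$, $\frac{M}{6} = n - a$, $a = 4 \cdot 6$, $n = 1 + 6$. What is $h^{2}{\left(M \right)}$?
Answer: $76013798436$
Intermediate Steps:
$n = 7$
$a = 24$
$M = -102$ ($M = 6 \left(7 - 24\right) = 6 \left(-17\right) = -102$)
$h{\left(R \right)} = - \frac{R^{2} \left(-4 + R\right)}{4}$ ($h{\left(R \right)} = - \frac{\left(R - 4\right) R^{2}}{4} = - \frac{\left(-4 + R\right) R^{2}}{4} = - \frac{R^{2} \left(-4 + R\right)}{4}$)
$h^{2}{\left(M \right)} = \left(\frac{\left(-102\right)^{2} \left(4 - -102\right)}{4}\right)^{2} = \left(\frac{1}{4} \cdot 10404 \left(4 + 102\right)\right)^{2} = \left(\frac{1}{4} \cdot 10404 \cdot 106\right)^{2} = 275706^{2} = 76013798436$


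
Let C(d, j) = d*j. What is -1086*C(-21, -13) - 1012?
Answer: -297490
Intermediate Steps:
-1086*C(-21, -13) - 1012 = -(-22806)*(-13) - 1012 = -1086*273 - 1012 = -296478 - 1012 = -297490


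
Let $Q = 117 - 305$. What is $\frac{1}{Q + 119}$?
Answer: $- \frac{1}{69} \approx -0.014493$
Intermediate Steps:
$Q = -188$ ($Q = 117 - 305 = -188$)
$\frac{1}{Q + 119} = \frac{1}{-188 + 119} = \frac{1}{-69} = - \frac{1}{69}$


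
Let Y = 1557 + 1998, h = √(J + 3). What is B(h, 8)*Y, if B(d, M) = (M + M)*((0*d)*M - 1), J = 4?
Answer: -56880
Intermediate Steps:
h = √7 (h = √(4 + 3) = √7 ≈ 2.6458)
B(d, M) = -2*M (B(d, M) = (2*M)*(0*M - 1) = (2*M)*(0 - 1) = (2*M)*(-1) = -2*M)
Y = 3555
B(h, 8)*Y = -2*8*3555 = -16*3555 = -56880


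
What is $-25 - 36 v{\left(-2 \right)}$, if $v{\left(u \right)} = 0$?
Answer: $-25$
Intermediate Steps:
$-25 - 36 v{\left(-2 \right)} = -25 - 0 = -25 + 0 = -25$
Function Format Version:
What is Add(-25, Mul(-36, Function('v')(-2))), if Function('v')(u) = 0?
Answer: -25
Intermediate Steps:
Add(-25, Mul(-36, Function('v')(-2))) = Add(-25, Mul(-36, 0)) = Add(-25, 0) = -25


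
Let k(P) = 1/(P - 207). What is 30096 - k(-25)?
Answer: 6982273/232 ≈ 30096.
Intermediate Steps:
k(P) = 1/(-207 + P)
30096 - k(-25) = 30096 - 1/(-207 - 25) = 30096 - 1/(-232) = 30096 - 1*(-1/232) = 30096 + 1/232 = 6982273/232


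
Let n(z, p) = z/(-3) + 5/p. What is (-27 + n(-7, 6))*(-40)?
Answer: 2860/3 ≈ 953.33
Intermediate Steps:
n(z, p) = 5/p - z/3 (n(z, p) = z*(-⅓) + 5/p = -z/3 + 5/p = 5/p - z/3)
(-27 + n(-7, 6))*(-40) = (-27 + (5/6 - ⅓*(-7)))*(-40) = (-27 + (5*(⅙) + 7/3))*(-40) = (-27 + (⅚ + 7/3))*(-40) = (-27 + 19/6)*(-40) = -143/6*(-40) = 2860/3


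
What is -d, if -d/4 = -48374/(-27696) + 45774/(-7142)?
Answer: -230567399/12362802 ≈ -18.650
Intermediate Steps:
d = 230567399/12362802 (d = -4*(-48374/(-27696) + 45774/(-7142)) = -4*(-48374*(-1/27696) + 45774*(-1/7142)) = -4*(24187/13848 - 22887/3571) = -4*(-230567399/49451208) = 230567399/12362802 ≈ 18.650)
-d = -1*230567399/12362802 = -230567399/12362802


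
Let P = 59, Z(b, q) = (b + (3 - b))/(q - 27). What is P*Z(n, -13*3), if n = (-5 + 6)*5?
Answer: -59/22 ≈ -2.6818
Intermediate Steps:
n = 5 (n = 1*5 = 5)
Z(b, q) = 3/(-27 + q)
P*Z(n, -13*3) = 59*(3/(-27 - 13*3)) = 59*(3/(-27 - 39)) = 59*(3/(-66)) = 59*(3*(-1/66)) = 59*(-1/22) = -59/22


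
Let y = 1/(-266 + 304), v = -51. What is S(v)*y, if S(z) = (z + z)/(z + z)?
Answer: 1/38 ≈ 0.026316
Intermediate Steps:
y = 1/38 ≈ 0.026316
S(z) = 1 (S(z) = (2*z)/((2*z)) = (2*z)*(1/(2*z)) = 1)
S(v)*y = 1*(1/38) = 1/38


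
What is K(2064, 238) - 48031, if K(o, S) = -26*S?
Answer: -54219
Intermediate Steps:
K(2064, 238) - 48031 = -26*238 - 48031 = -6188 - 48031 = -54219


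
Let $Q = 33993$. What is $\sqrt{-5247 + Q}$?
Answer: $3 \sqrt{3194} \approx 169.55$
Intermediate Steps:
$\sqrt{-5247 + Q} = \sqrt{-5247 + 33993} = \sqrt{28746} = 3 \sqrt{3194}$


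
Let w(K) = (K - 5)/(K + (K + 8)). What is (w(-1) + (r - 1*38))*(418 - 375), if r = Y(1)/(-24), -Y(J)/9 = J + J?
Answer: -6579/4 ≈ -1644.8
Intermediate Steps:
Y(J) = -18*J (Y(J) = -9*(J + J) = -18*J)
w(K) = (-5 + K)/(8 + 2*K) (w(K) = (-5 + K)/(K + (8 + K)) = (-5 + K)/(8 + 2*K))
r = 3/4 (r = -18*1/(-24) = -18*(-1/24) = 3/4 ≈ 0.75000)
(w(-1) + (r - 1*38))*(418 - 375) = ((-5 - 1)/(2*(4 - 1)) + (3/4 - 1*38))*(418 - 375) = ((1/2)*(-6)/3 + (3/4 - 38))*43 = ((1/2)*(1/3)*(-6) - 149/4)*43 = (-1 - 149/4)*43 = -153/4*43 = -6579/4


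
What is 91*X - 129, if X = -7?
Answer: -766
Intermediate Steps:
91*X - 129 = 91*(-7) - 129 = -637 - 129 = -766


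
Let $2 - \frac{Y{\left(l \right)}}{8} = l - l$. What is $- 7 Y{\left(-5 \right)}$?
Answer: $-112$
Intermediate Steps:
$Y{\left(l \right)} = 16$ ($Y{\left(l \right)} = 16 - 8 \left(l - l\right) = 16 - 0 = 16 + 0 = 16$)
$- 7 Y{\left(-5 \right)} = \left(-7\right) 16 = -112$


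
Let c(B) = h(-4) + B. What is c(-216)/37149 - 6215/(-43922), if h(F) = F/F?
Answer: 221437805/1631658378 ≈ 0.13571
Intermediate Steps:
h(F) = 1
c(B) = 1 + B
c(-216)/37149 - 6215/(-43922) = (1 - 216)/37149 - 6215/(-43922) = -215*1/37149 - 6215*(-1/43922) = -215/37149 + 6215/43922 = 221437805/1631658378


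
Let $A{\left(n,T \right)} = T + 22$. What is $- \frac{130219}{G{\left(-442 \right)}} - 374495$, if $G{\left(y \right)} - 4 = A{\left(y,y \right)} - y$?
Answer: $- \frac{9867089}{26} \approx -3.795 \cdot 10^{5}$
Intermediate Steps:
$A{\left(n,T \right)} = 22 + T$
$G{\left(y \right)} = 26$ ($G{\left(y \right)} = 4 + \left(\left(22 + y\right) - y\right) = 4 + 22 = 26$)
$- \frac{130219}{G{\left(-442 \right)}} - 374495 = - \frac{130219}{26} - 374495 = - \frac{9867089}{26}$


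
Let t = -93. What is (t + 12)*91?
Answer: -7371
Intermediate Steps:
(t + 12)*91 = (-93 + 12)*91 = -81*91 = -7371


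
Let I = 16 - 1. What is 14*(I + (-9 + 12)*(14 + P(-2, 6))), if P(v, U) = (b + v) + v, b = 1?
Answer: 672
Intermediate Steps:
P(v, U) = 1 + 2*v (P(v, U) = (1 + v) + v = 1 + 2*v)
I = 15
14*(I + (-9 + 12)*(14 + P(-2, 6))) = 14*(15 + (-9 + 12)*(14 + (1 + 2*(-2)))) = 14*(15 + 3*(14 + (1 - 4))) = 14*(15 + 3*(14 - 3)) = 14*(15 + 3*11) = 14*(15 + 33) = 14*48 = 672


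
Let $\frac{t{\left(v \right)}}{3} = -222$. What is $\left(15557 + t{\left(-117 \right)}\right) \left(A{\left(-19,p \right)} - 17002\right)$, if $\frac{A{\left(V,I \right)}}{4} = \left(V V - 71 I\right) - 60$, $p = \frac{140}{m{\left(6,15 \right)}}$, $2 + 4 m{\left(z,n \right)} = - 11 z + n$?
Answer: $- \frac{10099880314}{53} \approx -1.9056 \cdot 10^{8}$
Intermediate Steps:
$m{\left(z,n \right)} = - \frac{1}{2} - \frac{11 z}{4} + \frac{n}{4}$ ($m{\left(z,n \right)} = - \frac{1}{2} + \frac{- 11 z + n}{4} = - \frac{1}{2} + \frac{n - 11 z}{4} = - \frac{1}{2} + \left(- \frac{11 z}{4} + \frac{n}{4}\right) = - \frac{1}{2} - \frac{11 z}{4} + \frac{n}{4}$)
$p = - \frac{560}{53}$ ($p = \frac{140}{- \frac{1}{2} - \frac{33}{2} + \frac{1}{4} \cdot 15} = \frac{140}{- \frac{1}{2} - \frac{33}{2} + \frac{15}{4}} = \frac{140}{- \frac{53}{4}} = 140 \left(- \frac{4}{53}\right) = - \frac{560}{53} \approx -10.566$)
$t{\left(v \right)} = -666$ ($t{\left(v \right)} = 3 \left(-222\right) = -666$)
$A{\left(V,I \right)} = -240 - 284 I + 4 V^{2}$ ($A{\left(V,I \right)} = 4 \left(\left(V V - 71 I\right) - 60\right) = 4 \left(\left(V^{2} - 71 I\right) - 60\right) = 4 \left(-60 + V^{2} - 71 I\right) = -240 - 284 I + 4 V^{2}$)
$\left(15557 + t{\left(-117 \right)}\right) \left(A{\left(-19,p \right)} - 17002\right) = \left(15557 - 666\right) \left(\left(-240 - - \frac{159040}{53} + 4 \left(-19\right)^{2}\right) - 17002\right) = 14891 \left(\left(-240 + \frac{159040}{53} + 4 \cdot 361\right) - 17002\right) = 14891 \left(\left(-240 + \frac{159040}{53} + 1444\right) - 17002\right) = 14891 \left(\frac{222852}{53} - 17002\right) = 14891 \left(- \frac{678254}{53}\right) = - \frac{10099880314}{53}$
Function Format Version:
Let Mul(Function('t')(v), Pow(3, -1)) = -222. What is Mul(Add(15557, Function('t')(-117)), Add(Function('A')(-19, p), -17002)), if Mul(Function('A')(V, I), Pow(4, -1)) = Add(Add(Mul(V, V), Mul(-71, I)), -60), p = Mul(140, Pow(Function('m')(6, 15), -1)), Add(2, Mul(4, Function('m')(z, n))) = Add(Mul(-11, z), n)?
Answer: Rational(-10099880314, 53) ≈ -1.9056e+8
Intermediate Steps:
Function('m')(z, n) = Add(Rational(-1, 2), Mul(Rational(-11, 4), z), Mul(Rational(1, 4), n)) (Function('m')(z, n) = Add(Rational(-1, 2), Mul(Rational(1, 4), Add(Mul(-11, z), n))) = Add(Rational(-1, 2), Mul(Rational(1, 4), Add(n, Mul(-11, z)))) = Add(Rational(-1, 2), Add(Mul(Rational(-11, 4), z), Mul(Rational(1, 4), n))) = Add(Rational(-1, 2), Mul(Rational(-11, 4), z), Mul(Rational(1, 4), n)))
p = Rational(-560, 53) (p = Mul(140, Pow(Add(Rational(-1, 2), Mul(Rational(-11, 4), 6), Mul(Rational(1, 4), 15)), -1)) = Mul(140, Pow(Add(Rational(-1, 2), Rational(-33, 2), Rational(15, 4)), -1)) = Mul(140, Pow(Rational(-53, 4), -1)) = Mul(140, Rational(-4, 53)) = Rational(-560, 53) ≈ -10.566)
Function('t')(v) = -666 (Function('t')(v) = Mul(3, -222) = -666)
Function('A')(V, I) = Add(-240, Mul(-284, I), Mul(4, Pow(V, 2))) (Function('A')(V, I) = Mul(4, Add(Add(Mul(V, V), Mul(-71, I)), -60)) = Mul(4, Add(Add(Pow(V, 2), Mul(-71, I)), -60)) = Mul(4, Add(-60, Pow(V, 2), Mul(-71, I))) = Add(-240, Mul(-284, I), Mul(4, Pow(V, 2))))
Mul(Add(15557, Function('t')(-117)), Add(Function('A')(-19, p), -17002)) = Mul(Add(15557, -666), Add(Add(-240, Mul(-284, Rational(-560, 53)), Mul(4, Pow(-19, 2))), -17002)) = Mul(14891, Add(Add(-240, Rational(159040, 53), Mul(4, 361)), -17002)) = Mul(14891, Add(Add(-240, Rational(159040, 53), 1444), -17002)) = Mul(14891, Add(Rational(222852, 53), -17002)) = Mul(14891, Rational(-678254, 53)) = Rational(-10099880314, 53)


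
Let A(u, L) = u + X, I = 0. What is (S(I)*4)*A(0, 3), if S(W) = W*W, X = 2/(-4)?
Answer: 0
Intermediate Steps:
X = -½ (X = 2*(-¼) = -½ ≈ -0.50000)
S(W) = W²
A(u, L) = -½ + u (A(u, L) = u - ½ = -½ + u)
(S(I)*4)*A(0, 3) = (0²*4)*(-½ + 0) = (0*4)*(-½) = 0*(-½) = 0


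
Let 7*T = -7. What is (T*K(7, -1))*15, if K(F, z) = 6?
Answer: -90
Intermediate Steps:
T = -1 (T = (⅐)*(-7) = -1)
(T*K(7, -1))*15 = -1*6*15 = -6*15 = -90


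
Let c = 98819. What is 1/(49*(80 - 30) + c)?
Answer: 1/101269 ≈ 9.8747e-6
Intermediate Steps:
1/(49*(80 - 30) + c) = 1/(49*(80 - 30) + 98819) = 1/(49*50 + 98819) = 1/(2450 + 98819) = 1/101269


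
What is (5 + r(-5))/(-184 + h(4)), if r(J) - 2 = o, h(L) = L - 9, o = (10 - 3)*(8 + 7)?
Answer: -16/27 ≈ -0.59259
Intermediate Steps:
o = 105 (o = 7*15 = 105)
h(L) = -9 + L
r(J) = 107 (r(J) = 2 + 105 = 107)
(5 + r(-5))/(-184 + h(4)) = (5 + 107)/(-184 + (-9 + 4)) = 112/(-184 - 5) = 112/(-189) = 112*(-1/189) = -16/27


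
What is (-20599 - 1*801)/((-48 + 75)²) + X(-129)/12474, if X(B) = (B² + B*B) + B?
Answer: -2997223/112266 ≈ -26.698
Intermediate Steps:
X(B) = B + 2*B² (X(B) = (B² + B²) + B = 2*B² + B = B + 2*B²)
(-20599 - 1*801)/((-48 + 75)²) + X(-129)/12474 = (-20599 - 1*801)/((-48 + 75)²) - 129*(1 + 2*(-129))/12474 = (-20599 - 801)/(27²) - 129*(1 - 258)*(1/12474) = -21400/729 - 129*(-257)*(1/12474) = -21400*1/729 + 33153*(1/12474) = -21400/729 + 11051/4158 = -2997223/112266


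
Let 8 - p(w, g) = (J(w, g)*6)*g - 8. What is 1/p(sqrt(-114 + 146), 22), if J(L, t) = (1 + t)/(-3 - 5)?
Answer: 2/791 ≈ 0.0025284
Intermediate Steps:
J(L, t) = -1/8 - t/8 (J(L, t) = (1 + t)/(-8) = (1 + t)*(-1/8) = -1/8 - t/8)
p(w, g) = 16 - g*(-3/4 - 3*g/4) (p(w, g) = 8 - (((-1/8 - g/8)*6)*g - 8) = 8 - ((-3/4 - 3*g/4)*g - 8) = 8 - (g*(-3/4 - 3*g/4) - 8) = 8 - (-8 + g*(-3/4 - 3*g/4)) = 8 + (8 - g*(-3/4 - 3*g/4)) = 16 - g*(-3/4 - 3*g/4))
1/p(sqrt(-114 + 146), 22) = 1/(16 + (3/4)*22*(1 + 22)) = 1/(16 + (3/4)*22*23) = 1/(16 + 759/2) = 1/(791/2) = 2/791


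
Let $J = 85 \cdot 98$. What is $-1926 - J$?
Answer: $-10256$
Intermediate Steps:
$J = 8330$
$-1926 - J = -1926 - 8330 = -10256$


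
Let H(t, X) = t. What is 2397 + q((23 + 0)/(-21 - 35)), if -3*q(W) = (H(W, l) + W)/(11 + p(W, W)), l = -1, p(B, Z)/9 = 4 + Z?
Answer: 17438221/7275 ≈ 2397.0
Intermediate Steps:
p(B, Z) = 36 + 9*Z (p(B, Z) = 9*(4 + Z) = 36 + 9*Z)
q(W) = -2*W/(3*(47 + 9*W)) (q(W) = -(W + W)/(3*(11 + (36 + 9*W))) = -2*W/(3*(47 + 9*W)))
2397 + q((23 + 0)/(-21 - 35)) = 2397 - 2*(23 + 0)/(-21 - 35)/(141 + 27*((23 + 0)/(-21 - 35))) = 2397 - 2*23/(-56)/(141 + 27*(23/(-56))) = 2397 - 2*23*(-1/56)/(141 + 27*(23*(-1/56))) = 2397 - 2*(-23/56)/(141 + 27*(-23/56)) = 2397 - 2*(-23/56)/(141 - 621/56) = 2397 - 2*(-23/56)/7275/56 = 2397 - 2*(-23/56)*56/7275 = 2397 + 46/7275 = 17438221/7275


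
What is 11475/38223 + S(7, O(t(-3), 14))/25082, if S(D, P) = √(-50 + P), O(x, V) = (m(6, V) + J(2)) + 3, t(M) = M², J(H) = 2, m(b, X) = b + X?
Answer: 1275/4247 + 5*I/25082 ≈ 0.30021 + 0.00019935*I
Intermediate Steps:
m(b, X) = X + b
O(x, V) = 11 + V (O(x, V) = ((V + 6) + 2) + 3 = ((6 + V) + 2) + 3 = (8 + V) + 3 = 11 + V)
11475/38223 + S(7, O(t(-3), 14))/25082 = 11475/38223 + √(-50 + (11 + 14))/25082 = 11475*(1/38223) + √(-50 + 25)*(1/25082) = 1275/4247 + √(-25)*(1/25082) = 1275/4247 + (5*I)*(1/25082) = 1275/4247 + 5*I/25082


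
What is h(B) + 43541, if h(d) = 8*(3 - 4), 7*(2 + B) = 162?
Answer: 43533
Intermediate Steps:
B = 148/7 (B = -2 + (⅐)*162 = -2 + 162/7 = 148/7 ≈ 21.143)
h(d) = -8 (h(d) = 8*(-1) = -8)
h(B) + 43541 = -8 + 43541 = 43533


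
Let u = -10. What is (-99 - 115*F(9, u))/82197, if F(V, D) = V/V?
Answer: -214/82197 ≈ -0.0026035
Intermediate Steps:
F(V, D) = 1
(-99 - 115*F(9, u))/82197 = (-99 - 115*1)/82197 = (-99 - 115)*(1/82197) = -214*1/82197 = -214/82197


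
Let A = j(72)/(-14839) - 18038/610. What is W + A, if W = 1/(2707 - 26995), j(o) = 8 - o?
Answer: -295460445013/9993176160 ≈ -29.566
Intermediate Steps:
A = -133813421/4525895 (A = (8 - 1*72)/(-14839) - 18038/610 = (8 - 72)*(-1/14839) - 18038*1/610 = -64*(-1/14839) - 9019/305 = 64/14839 - 9019/305 = -133813421/4525895 ≈ -29.566)
W = -1/24288 (W = 1/(-24288) = -1/24288 ≈ -4.1173e-5)
W + A = -1/24288 - 133813421/4525895 = -295460445013/9993176160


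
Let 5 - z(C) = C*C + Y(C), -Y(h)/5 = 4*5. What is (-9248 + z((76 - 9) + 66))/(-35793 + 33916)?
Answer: 26832/1877 ≈ 14.295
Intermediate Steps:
Y(h) = -100 (Y(h) = -20*5 = -5*20 = -100)
z(C) = 105 - C² (z(C) = 5 - (C*C - 100) = 5 - (C² - 100) = 5 - (-100 + C²) = 5 + (100 - C²) = 105 - C²)
(-9248 + z((76 - 9) + 66))/(-35793 + 33916) = (-9248 + (105 - ((76 - 9) + 66)²))/(-35793 + 33916) = (-9248 + (105 - (67 + 66)²))/(-1877) = (-9248 + (105 - 1*133²))*(-1/1877) = (-9248 + (105 - 1*17689))*(-1/1877) = (-9248 + (105 - 17689))*(-1/1877) = (-9248 - 17584)*(-1/1877) = -26832*(-1/1877) = 26832/1877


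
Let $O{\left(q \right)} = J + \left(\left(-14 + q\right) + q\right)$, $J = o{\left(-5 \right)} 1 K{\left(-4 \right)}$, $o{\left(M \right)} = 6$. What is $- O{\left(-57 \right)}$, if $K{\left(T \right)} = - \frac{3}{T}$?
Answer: $\frac{247}{2} \approx 123.5$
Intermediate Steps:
$J = \frac{9}{2}$ ($J = 6 \cdot 1 \left(- \frac{3}{-4}\right) = 6 \left(\left(-3\right) \left(- \frac{1}{4}\right)\right) = 6 \cdot \frac{3}{4} = \frac{9}{2} \approx 4.5$)
$O{\left(q \right)} = - \frac{19}{2} + 2 q$ ($O{\left(q \right)} = \frac{9}{2} + \left(\left(-14 + q\right) + q\right) = \frac{9}{2} + \left(-14 + 2 q\right) = - \frac{19}{2} + 2 q$)
$- O{\left(-57 \right)} = - (- \frac{19}{2} + 2 \left(-57\right)) = - (- \frac{19}{2} - 114) = \left(-1\right) \left(- \frac{247}{2}\right) = \frac{247}{2}$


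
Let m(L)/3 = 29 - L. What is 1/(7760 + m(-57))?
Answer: 1/8018 ≈ 0.00012472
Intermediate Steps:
m(L) = 87 - 3*L (m(L) = 3*(29 - L) = 87 - 3*L)
1/(7760 + m(-57)) = 1/(7760 + (87 - 3*(-57))) = 1/(7760 + (87 + 171)) = 1/(7760 + 258) = 1/8018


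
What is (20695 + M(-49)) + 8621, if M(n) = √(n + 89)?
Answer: 29316 + 2*√10 ≈ 29322.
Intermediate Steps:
M(n) = √(89 + n)
(20695 + M(-49)) + 8621 = (20695 + √(89 - 49)) + 8621 = (20695 + √40) + 8621 = (20695 + 2*√10) + 8621 = 29316 + 2*√10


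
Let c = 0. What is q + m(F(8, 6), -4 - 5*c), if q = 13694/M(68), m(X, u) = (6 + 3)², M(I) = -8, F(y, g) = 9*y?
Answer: -6523/4 ≈ -1630.8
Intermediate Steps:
m(X, u) = 81 (m(X, u) = 9² = 81)
q = -6847/4 (q = 13694/(-8) = 13694*(-⅛) = -6847/4 ≈ -1711.8)
q + m(F(8, 6), -4 - 5*c) = -6847/4 + 81 = -6523/4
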